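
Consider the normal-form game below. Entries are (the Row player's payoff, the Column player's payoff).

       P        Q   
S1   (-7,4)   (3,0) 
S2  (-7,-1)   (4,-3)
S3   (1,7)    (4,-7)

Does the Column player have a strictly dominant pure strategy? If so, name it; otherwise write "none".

P vs Q: S1: 4>0, S2: -1>-3, S3: 7>-7.
P strictly beats every other strategy against every opponent action, so it is strictly dominant.

P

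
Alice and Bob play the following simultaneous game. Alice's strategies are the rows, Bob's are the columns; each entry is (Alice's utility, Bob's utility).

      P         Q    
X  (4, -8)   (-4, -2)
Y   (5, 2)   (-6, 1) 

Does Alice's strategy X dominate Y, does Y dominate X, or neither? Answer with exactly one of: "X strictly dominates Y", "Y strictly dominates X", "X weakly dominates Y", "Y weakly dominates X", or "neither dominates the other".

X's payoffs vs Y's, by Bob's action — P: 4<5, Q: -4>-6.
X does better at Q but worse at P; neither strategy dominates the other.

neither dominates the other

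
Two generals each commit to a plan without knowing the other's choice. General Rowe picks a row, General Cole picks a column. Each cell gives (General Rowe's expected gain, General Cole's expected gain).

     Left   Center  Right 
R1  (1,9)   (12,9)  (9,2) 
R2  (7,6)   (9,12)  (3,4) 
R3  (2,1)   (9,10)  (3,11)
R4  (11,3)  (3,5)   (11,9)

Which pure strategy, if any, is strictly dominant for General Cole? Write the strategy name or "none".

none

Left fails to dominate Center at R1 (9=9).
Center fails to dominate Left at R1 (9=9).
Right fails to dominate Left at R1 (2<9).
No single strategy dominates all the others.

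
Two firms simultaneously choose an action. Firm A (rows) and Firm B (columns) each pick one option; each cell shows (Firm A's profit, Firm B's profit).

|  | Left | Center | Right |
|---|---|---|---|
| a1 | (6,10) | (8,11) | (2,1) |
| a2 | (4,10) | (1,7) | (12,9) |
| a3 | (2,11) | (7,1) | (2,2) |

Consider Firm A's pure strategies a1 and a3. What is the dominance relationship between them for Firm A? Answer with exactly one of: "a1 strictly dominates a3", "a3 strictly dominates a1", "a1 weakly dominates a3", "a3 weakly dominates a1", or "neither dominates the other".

Compare a1 to a3 across each opponent action: Left: 6>2, Center: 8>7, Right: 2=2.
a1 is at least as good everywhere and strictly better somewhere (tied only at Right), so a1 weakly but not strictly dominates a3.

a1 weakly dominates a3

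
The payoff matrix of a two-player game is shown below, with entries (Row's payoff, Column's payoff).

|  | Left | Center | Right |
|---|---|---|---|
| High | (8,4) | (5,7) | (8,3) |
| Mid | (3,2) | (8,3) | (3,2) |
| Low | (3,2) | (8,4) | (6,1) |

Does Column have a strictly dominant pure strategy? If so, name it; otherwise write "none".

Center

Center vs Left: High: 7>4, Mid: 3>2, Low: 4>2.
Center vs Right: High: 7>3, Mid: 3>2, Low: 4>1.
Center strictly beats every other strategy against every opponent action, so it is strictly dominant.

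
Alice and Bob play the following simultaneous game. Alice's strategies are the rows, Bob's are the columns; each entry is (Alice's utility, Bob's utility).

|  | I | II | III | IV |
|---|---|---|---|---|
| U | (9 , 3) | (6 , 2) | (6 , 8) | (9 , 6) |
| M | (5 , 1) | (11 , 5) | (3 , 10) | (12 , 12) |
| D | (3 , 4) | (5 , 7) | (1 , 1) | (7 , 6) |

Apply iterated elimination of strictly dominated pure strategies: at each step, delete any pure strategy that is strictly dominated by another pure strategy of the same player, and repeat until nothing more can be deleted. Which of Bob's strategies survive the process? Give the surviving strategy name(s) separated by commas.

Alice's strategy D is strictly dominated by U (I: 9>3, II: 6>5, III: 6>1, IV: 9>7) and is removed.
Bob's strategy I is strictly dominated by III (U: 8>3, M: 10>1) and is removed.
Bob's strategy II is strictly dominated by III (U: 8>2, M: 10>5) and is removed.
Among the remaining strategies, none is strictly dominated by another pure strategy of the same player, so the elimination stops.
Surviving strategies — Alice: {U, M}; Bob: {III, IV}.

III, IV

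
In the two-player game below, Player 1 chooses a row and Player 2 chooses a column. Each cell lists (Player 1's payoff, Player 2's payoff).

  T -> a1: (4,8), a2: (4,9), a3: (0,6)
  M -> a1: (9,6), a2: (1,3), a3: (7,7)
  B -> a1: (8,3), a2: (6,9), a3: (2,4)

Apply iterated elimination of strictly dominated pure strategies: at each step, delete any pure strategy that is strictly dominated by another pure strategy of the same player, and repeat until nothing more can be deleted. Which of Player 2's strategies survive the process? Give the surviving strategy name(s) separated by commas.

a2, a3

Player 1's strategy T is strictly dominated by B (a1: 8>4, a2: 6>4, a3: 2>0) and is removed.
For Player 2, a3 strictly dominates a1 on the remaining rows (M: 7>6, B: 4>3); eliminate a1.
Among the remaining strategies, none is strictly dominated by another pure strategy of the same player, so the elimination stops.
Surviving strategies — Player 1: {M, B}; Player 2: {a2, a3}.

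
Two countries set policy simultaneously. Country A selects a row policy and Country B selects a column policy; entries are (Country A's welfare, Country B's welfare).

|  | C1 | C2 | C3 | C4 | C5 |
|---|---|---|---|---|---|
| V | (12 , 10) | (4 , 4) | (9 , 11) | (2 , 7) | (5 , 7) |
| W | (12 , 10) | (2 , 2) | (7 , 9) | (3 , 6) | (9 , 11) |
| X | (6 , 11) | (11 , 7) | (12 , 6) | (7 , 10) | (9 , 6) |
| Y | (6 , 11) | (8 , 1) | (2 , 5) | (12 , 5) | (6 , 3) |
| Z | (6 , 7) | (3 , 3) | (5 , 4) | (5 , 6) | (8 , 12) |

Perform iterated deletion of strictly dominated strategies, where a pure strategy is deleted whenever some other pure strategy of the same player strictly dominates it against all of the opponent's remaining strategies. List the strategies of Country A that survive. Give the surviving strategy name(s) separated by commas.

V, W, X

For Country B, C1 strictly dominates C2 on the remaining rows (V: 10>4, W: 10>2, X: 11>7, Y: 11>1, Z: 7>3); eliminate C2.
For Country B, C1 strictly dominates C4 on the remaining rows (V: 10>7, W: 10>6, X: 11>10, Y: 11>5, Z: 7>6); eliminate C4.
For Country A, W strictly dominates Y on the remaining columns (C1: 12>6, C3: 7>2, C5: 9>6); eliminate Y.
For Country A, W strictly dominates Z on the remaining columns (C1: 12>6, C3: 7>5, C5: 9>8); eliminate Z.
Among the remaining strategies, none is strictly dominated by another pure strategy of the same player, so the elimination stops.
Surviving strategies — Country A: {V, W, X}; Country B: {C1, C3, C5}.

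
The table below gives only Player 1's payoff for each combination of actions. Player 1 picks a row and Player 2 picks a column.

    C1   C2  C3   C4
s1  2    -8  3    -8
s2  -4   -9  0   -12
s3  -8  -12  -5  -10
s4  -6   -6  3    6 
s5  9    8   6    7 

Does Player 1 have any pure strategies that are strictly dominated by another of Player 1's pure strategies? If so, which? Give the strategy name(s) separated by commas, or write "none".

s1, s2, s3, s4

s1: dominated, since s5 does at least as well everywhere (C1: 9>2, C2: 8>-8, C3: 6>3, C4: 7>-8).
s1 strictly dominates s2 — C1: 2>-4, C2: -8>-9, C3: 3>0, C4: -8>-12.
s1 strictly dominates s3 — C1: 2>-8, C2: -8>-12, C3: 3>-5, C4: -8>-10.
s4: dominated, since s5 does at least as well everywhere (C1: 9>-6, C2: 8>-6, C3: 6>3, C4: 7>6).
s5 is not dominated — it holds its own against s1 at C1 (9>2); s2 at C1 (9>-4); s3 at C1 (9>-8); s4 at C1 (9>-6).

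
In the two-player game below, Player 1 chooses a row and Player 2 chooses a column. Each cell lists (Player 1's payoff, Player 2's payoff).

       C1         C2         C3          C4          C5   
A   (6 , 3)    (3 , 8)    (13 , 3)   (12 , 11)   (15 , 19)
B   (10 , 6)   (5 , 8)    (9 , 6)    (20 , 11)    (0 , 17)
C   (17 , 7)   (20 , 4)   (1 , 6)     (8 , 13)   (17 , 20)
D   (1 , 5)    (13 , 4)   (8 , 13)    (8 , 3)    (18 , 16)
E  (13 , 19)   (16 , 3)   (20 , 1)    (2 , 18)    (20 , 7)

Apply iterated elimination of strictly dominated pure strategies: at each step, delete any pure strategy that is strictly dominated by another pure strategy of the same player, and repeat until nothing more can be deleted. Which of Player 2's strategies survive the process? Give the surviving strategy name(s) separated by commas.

C1, C4, C5

For Player 2, C5 strictly dominates C2 on the remaining rows (A: 19>8, B: 17>8, C: 20>4, D: 16>4, E: 7>3); eliminate C2.
Column C3 is eliminated: C5 beats it against every remaining row (A: 19>3, B: 17>6, C: 20>6, D: 16>13, E: 7>1).
Among the remaining strategies, none is strictly dominated by another pure strategy of the same player, so the elimination stops.
Surviving strategies — Player 1: {A, B, C, D, E}; Player 2: {C1, C4, C5}.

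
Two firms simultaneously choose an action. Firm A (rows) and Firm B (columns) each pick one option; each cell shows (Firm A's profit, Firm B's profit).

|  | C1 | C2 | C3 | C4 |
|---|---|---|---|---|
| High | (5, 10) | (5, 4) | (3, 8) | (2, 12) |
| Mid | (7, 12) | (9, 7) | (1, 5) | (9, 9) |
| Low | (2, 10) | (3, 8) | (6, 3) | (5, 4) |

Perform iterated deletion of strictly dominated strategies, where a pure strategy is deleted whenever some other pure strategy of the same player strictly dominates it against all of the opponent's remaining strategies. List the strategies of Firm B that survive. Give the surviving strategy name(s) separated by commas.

C1

Column C2 is eliminated: C1 beats it against every remaining row (High: 10>4, Mid: 12>7, Low: 10>8).
Column C3 is eliminated: C1 beats it against every remaining row (High: 10>8, Mid: 12>5, Low: 10>3).
Row High is eliminated: Mid beats it against every remaining column (C1: 7>5, C4: 9>2).
Row Low is eliminated: Mid beats it against every remaining column (C1: 7>2, C4: 9>5).
Firm B's strategy C4 is strictly dominated by C1 (Mid: 12>9) and is removed.
Among the remaining strategies, none is strictly dominated by another pure strategy of the same player, so the elimination stops.
Surviving strategies — Firm A: {Mid}; Firm B: {C1}.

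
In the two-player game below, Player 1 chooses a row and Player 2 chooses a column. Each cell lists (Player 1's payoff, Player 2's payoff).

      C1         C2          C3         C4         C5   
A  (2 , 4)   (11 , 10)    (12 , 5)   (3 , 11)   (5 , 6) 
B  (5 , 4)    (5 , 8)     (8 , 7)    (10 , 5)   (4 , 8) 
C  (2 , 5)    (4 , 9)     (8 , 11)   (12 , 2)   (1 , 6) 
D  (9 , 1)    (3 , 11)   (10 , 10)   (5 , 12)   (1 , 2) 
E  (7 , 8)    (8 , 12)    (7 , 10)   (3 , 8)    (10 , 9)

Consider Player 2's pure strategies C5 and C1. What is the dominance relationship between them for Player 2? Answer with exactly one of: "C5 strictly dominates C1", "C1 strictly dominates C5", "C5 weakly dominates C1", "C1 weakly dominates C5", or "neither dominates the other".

C5 strictly dominates C1

Compare C5 to C1 across each opponent action: A: 6>4, B: 8>4, C: 6>5, D: 2>1, E: 9>8.
Every comparison favours C5, so C5 strictly dominates C1.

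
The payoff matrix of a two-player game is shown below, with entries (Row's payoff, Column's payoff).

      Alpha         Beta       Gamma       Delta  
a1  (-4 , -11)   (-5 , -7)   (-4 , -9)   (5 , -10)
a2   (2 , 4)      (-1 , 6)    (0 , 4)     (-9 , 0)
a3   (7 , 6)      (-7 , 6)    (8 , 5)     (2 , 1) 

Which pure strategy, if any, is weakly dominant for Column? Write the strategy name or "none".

Beta

Beta vs Alpha: a1: -7>-11, a2: 6>4, a3: 6=6.
Beta vs Gamma: a1: -7>-9, a2: 6>4, a3: 6>5.
Beta vs Delta: a1: -7>-10, a2: 6>0, a3: 6>1.
Beta is at least as good as every other strategy against every opponent action, so it is weakly dominant.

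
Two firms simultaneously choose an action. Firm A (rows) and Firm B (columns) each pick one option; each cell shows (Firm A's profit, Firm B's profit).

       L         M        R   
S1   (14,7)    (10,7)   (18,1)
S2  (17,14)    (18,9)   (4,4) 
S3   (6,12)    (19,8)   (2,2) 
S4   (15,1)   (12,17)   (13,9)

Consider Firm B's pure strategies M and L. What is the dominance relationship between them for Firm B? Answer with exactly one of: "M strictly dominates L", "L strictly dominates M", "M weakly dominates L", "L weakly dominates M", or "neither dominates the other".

Compare M to L across each choice by Firm A: S1: 7=7, S2: 9<14, S3: 8<12, S4: 17>1.
M does better at S4 but worse at S2, S3; neither strategy dominates the other.

neither dominates the other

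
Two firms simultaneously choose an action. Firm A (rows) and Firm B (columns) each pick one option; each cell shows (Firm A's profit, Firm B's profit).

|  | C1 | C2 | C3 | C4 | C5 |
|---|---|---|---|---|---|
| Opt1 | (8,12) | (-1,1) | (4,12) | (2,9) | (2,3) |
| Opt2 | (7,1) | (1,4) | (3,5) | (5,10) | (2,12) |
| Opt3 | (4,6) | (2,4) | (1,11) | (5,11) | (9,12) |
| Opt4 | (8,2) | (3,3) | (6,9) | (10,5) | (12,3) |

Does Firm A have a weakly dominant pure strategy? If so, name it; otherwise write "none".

Opt4 vs Opt1: C1: 8=8, C2: 3>-1, C3: 6>4, C4: 10>2, C5: 12>2.
Opt4 vs Opt2: C1: 8>7, C2: 3>1, C3: 6>3, C4: 10>5, C5: 12>2.
Opt4 vs Opt3: C1: 8>4, C2: 3>2, C3: 6>1, C4: 10>5, C5: 12>9.
Opt4 is at least as good as every other strategy against every opponent action, so it is weakly dominant.

Opt4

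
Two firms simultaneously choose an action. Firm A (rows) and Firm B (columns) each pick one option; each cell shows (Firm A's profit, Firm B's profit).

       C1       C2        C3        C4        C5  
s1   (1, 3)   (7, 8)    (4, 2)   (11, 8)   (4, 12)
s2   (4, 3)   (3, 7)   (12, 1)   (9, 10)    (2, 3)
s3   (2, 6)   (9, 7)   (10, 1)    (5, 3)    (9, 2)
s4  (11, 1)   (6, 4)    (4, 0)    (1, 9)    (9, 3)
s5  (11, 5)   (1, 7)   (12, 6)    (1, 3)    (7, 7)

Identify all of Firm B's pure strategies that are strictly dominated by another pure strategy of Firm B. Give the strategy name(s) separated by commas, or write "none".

C1, C3

C1: dominated, since C2 does at least as well everywhere (s1: 8>3, s2: 7>3, s3: 7>6, s4: 4>1, s5: 7>5).
C2 is not dominated — it holds its own against C1 at s1 (8>3); C3 at s1 (8>2); C4 at s1 (8=8); C5 at s2 (7>3).
C3 is strictly dominated by C2 (s1: 8>2, s2: 7>1, s3: 7>1, s4: 4>0, s5: 7>6).
C4 is not dominated — it holds its own against C1 at s1 (8>3); C2 at s1 (8=8); C3 at s1 (8>2); C5 at s2 (10>3).
C5: no other strategy beats it everywhere (C1 at s1 (12>3); C2 at s1 (12>8); C3 at s1 (12>2); C4 at s1 (12>8)).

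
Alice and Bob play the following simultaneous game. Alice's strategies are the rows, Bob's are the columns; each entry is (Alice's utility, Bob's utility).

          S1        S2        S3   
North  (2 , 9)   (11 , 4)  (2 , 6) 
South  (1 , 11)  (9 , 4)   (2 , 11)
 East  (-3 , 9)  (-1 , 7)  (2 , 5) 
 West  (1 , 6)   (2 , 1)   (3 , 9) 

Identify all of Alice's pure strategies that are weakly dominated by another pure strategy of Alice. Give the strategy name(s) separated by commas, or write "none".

South, East

North: no other strategy beats it everywhere (South at S1 (2>1); East at S1 (2>-3); West at S1 (2>1)).
South: dominated, since North does at least as well everywhere (S1: 2>1, S2: 11>9, S3: 2=2).
East is weakly dominated by North (S1: 2>-3, S2: 11>-1, S3: 2=2).
Nothing dominates West: North at S3 (3>2); South at S3 (3>2); East at S1 (1>-3).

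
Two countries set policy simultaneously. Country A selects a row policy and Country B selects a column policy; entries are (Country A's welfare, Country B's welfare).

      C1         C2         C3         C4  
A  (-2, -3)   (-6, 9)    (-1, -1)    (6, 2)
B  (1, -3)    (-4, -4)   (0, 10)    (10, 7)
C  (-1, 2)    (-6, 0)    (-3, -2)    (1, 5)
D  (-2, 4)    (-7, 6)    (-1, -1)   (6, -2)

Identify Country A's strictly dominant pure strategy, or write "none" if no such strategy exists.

B

B vs A: C1: 1>-2, C2: -4>-6, C3: 0>-1, C4: 10>6.
B vs C: C1: 1>-1, C2: -4>-6, C3: 0>-3, C4: 10>1.
B vs D: C1: 1>-2, C2: -4>-7, C3: 0>-1, C4: 10>6.
B strictly beats every other strategy against every opponent action, so it is strictly dominant.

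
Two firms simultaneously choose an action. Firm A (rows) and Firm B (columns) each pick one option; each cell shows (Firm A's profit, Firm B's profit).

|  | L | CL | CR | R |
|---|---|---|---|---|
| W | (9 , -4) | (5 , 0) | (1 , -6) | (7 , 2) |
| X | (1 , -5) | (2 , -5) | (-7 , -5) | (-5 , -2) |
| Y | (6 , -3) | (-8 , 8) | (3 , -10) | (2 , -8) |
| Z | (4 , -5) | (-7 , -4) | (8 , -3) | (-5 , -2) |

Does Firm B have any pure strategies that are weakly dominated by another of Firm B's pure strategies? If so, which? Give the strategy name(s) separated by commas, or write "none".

L: dominated, since CL does at least as well everywhere (W: 0>-4, X: -5=-5, Y: 8>-3, Z: -4>-5).
CL: no other strategy beats it everywhere (L at W (0>-4); CR at W (0>-6); R at Y (8>-8)).
CR: dominated, since R does at least as well everywhere (W: 2>-6, X: -2>-5, Y: -8>-10, Z: -2>-3).
Nothing dominates R: L at W (2>-4); CL at W (2>0); CR at W (2>-6).

L, CR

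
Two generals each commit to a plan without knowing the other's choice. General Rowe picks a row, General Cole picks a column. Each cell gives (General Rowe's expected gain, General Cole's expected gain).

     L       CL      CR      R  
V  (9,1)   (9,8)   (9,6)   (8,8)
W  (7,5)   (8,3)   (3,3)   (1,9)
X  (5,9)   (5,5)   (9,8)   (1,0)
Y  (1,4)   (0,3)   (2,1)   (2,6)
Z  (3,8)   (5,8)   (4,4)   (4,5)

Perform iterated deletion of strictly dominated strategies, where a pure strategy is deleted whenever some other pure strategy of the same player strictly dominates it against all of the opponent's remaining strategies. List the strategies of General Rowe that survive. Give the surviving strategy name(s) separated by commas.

General Rowe's strategy W is strictly dominated by V (L: 9>7, CL: 9>8, CR: 9>3, R: 8>1) and is removed.
Row Y is eliminated: V beats it against every remaining column (L: 9>1, CL: 9>0, CR: 9>2, R: 8>2).
Row Z is eliminated: V beats it against every remaining column (L: 9>3, CL: 9>5, CR: 9>4, R: 8>4).
Among the remaining strategies, none is strictly dominated by another pure strategy of the same player, so the elimination stops.
Surviving strategies — General Rowe: {V, X}; General Cole: {L, CL, CR, R}.

V, X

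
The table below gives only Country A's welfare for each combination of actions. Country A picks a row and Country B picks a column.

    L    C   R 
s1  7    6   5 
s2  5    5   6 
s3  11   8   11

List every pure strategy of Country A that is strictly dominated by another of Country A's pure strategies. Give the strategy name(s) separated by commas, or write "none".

s1, s2

s1 is strictly dominated by s3 (L: 11>7, C: 8>6, R: 11>5).
s2 is strictly dominated by s3 (L: 11>5, C: 8>5, R: 11>6).
s3: no other strategy beats it everywhere (s1 at L (11>7); s2 at L (11>5)).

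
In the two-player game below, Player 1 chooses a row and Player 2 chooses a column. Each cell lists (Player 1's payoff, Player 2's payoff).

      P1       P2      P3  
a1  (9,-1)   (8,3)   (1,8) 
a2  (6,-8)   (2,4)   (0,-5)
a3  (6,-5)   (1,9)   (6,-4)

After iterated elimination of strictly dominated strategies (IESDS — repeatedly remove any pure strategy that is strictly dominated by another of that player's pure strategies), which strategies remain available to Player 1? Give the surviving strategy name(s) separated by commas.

Row a2 is eliminated: a1 beats it against every remaining column (P1: 9>6, P2: 8>2, P3: 1>0).
Column P1 is eliminated: P2 beats it against every remaining row (a1: 3>-1, a3: 9>-5).
Among the remaining strategies, none is strictly dominated by another pure strategy of the same player, so the elimination stops.
Surviving strategies — Player 1: {a1, a3}; Player 2: {P2, P3}.

a1, a3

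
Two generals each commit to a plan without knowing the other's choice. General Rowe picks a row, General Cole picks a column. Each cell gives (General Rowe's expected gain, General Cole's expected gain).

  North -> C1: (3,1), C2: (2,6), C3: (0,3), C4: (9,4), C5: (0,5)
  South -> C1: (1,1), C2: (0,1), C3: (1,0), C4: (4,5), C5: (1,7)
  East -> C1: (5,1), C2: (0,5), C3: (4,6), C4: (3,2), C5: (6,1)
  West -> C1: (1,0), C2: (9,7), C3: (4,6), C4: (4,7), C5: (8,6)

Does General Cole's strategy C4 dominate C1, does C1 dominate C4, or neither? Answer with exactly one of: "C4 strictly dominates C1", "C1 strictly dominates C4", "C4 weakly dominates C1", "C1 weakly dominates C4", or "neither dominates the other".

C4's payoffs vs C1's, by General Rowe's action — North: 4>1, South: 5>1, East: 2>1, West: 7>0.
Every comparison favours C4, so C4 strictly dominates C1.

C4 strictly dominates C1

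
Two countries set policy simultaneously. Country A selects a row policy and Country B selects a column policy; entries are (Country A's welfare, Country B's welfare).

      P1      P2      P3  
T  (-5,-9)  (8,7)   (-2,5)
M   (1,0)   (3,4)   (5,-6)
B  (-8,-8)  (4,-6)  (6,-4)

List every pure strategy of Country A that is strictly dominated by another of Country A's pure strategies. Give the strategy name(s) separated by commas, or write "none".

T is not dominated — it holds its own against M at P2 (8>3); B at P1 (-5>-8).
M: no other strategy beats it everywhere (T at P1 (1>-5); B at P1 (1>-8)).
B: no other strategy beats it everywhere (T at P3 (6>-2); M at P2 (4>3)).

none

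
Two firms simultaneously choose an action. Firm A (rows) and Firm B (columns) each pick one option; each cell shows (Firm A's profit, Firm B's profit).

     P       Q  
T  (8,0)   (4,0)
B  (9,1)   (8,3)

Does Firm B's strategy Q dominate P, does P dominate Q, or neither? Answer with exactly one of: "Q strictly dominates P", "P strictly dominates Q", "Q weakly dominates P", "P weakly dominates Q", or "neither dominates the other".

Compare Q to P across each choice by Firm A: T: 0=0, B: 3>1.
Q is at least as good everywhere and strictly better somewhere (tied only at T), so Q weakly but not strictly dominates P.

Q weakly dominates P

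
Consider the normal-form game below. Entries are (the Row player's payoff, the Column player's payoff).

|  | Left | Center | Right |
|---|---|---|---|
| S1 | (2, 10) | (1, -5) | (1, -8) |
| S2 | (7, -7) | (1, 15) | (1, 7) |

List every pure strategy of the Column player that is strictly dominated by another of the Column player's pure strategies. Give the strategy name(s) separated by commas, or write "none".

Left: no other strategy beats it everywhere (Center at S1 (10>-5); Right at S1 (10>-8)).
Center is not dominated — it holds its own against Left at S2 (15>-7); Right at S1 (-5>-8).
Right: dominated, since Center does at least as well everywhere (S1: -5>-8, S2: 15>7).

Right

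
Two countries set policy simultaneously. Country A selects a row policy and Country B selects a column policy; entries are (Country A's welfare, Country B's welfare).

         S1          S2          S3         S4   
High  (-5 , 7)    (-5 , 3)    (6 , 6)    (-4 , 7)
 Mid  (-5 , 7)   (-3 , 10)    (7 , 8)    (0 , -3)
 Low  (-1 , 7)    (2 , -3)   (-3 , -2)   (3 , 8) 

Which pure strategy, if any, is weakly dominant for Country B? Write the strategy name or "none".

none

S1 fails to dominate S2 at Mid (7<10).
S2 fails to dominate S1 at High (3<7).
S3 fails to dominate S1 at High (6<7).
S4 fails to dominate S1 at Mid (-3<7).
No single strategy dominates all the others.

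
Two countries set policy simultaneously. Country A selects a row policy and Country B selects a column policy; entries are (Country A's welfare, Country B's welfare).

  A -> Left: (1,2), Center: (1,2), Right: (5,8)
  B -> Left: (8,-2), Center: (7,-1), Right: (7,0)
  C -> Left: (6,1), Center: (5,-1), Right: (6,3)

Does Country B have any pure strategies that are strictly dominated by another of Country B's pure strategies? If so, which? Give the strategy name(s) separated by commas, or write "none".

Left is strictly dominated by Right (A: 8>2, B: 0>-2, C: 3>1).
Center is strictly dominated by Right (A: 8>2, B: 0>-1, C: 3>-1).
Right is not dominated — it holds its own against Left at A (8>2); Center at A (8>2).

Left, Center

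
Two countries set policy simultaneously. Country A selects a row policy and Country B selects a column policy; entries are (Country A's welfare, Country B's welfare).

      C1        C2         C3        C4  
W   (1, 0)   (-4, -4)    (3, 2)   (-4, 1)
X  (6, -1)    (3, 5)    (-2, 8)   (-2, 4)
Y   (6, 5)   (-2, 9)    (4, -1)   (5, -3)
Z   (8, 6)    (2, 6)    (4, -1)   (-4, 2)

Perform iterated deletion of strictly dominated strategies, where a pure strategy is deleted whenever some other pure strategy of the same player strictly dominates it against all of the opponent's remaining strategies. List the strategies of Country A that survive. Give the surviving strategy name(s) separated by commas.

Country A's strategy W is strictly dominated by Y (C1: 6>1, C2: -2>-4, C3: 4>3, C4: 5>-4) and is removed.
For Country B, C2 strictly dominates C4 on the remaining rows (X: 5>4, Y: 9>-3, Z: 6>2); eliminate C4.
Among the remaining strategies, none is strictly dominated by another pure strategy of the same player, so the elimination stops.
Surviving strategies — Country A: {X, Y, Z}; Country B: {C1, C2, C3}.

X, Y, Z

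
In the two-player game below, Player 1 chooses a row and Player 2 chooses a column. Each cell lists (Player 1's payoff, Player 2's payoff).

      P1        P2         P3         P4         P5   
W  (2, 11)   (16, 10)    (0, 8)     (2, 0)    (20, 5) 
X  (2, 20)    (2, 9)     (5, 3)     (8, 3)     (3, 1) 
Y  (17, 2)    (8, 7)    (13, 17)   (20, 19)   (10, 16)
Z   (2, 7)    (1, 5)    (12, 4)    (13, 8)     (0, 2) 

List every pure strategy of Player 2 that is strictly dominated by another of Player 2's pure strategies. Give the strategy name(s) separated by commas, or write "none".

P5

P1: no other strategy beats it everywhere (P2 at W (11>10); P3 at W (11>8); P4 at W (11>0); P5 at W (11>5)).
P2: no other strategy beats it everywhere (P1 at Y (7>2); P3 at W (10>8); P4 at W (10>0); P5 at W (10>5)).
P3 is not dominated — it holds its own against P1 at Y (17>2); P2 at Y (17>7); P4 at W (8>0); P5 at W (8>5).
P4 is not dominated — it holds its own against P1 at Y (19>2); P2 at Y (19>7); P3 at X (3=3); P5 at X (3>1).
P3 strictly dominates P5 — W: 8>5, X: 3>1, Y: 17>16, Z: 4>2.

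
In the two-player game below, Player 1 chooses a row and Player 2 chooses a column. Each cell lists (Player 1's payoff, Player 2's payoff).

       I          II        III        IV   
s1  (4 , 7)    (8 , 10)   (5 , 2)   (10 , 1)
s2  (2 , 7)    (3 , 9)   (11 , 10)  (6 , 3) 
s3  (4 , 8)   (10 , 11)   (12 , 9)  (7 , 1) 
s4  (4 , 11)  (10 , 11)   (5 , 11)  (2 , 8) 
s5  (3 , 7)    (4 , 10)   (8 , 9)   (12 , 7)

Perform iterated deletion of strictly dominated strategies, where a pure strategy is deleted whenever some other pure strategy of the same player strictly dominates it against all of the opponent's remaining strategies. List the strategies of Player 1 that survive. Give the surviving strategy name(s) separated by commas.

Row s2 is eliminated: s3 beats it against every remaining column (I: 4>2, II: 10>3, III: 12>11, IV: 7>6).
Player 2's strategy IV is strictly dominated by II (s1: 10>1, s3: 11>1, s4: 11>8, s5: 10>7) and is removed.
Row s5 is eliminated: s3 beats it against every remaining column (I: 4>3, II: 10>4, III: 12>8).
Among the remaining strategies, none is strictly dominated by another pure strategy of the same player, so the elimination stops.
Surviving strategies — Player 1: {s1, s3, s4}; Player 2: {I, II, III}.

s1, s3, s4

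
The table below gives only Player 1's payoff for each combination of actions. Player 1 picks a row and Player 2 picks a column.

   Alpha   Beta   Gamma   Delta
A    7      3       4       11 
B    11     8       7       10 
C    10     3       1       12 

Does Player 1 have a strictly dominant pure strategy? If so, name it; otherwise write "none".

A fails to dominate B at Alpha (7<11).
B fails to dominate A at Delta (10<11).
C fails to dominate A at Beta (3=3).
No single strategy dominates all the others.

none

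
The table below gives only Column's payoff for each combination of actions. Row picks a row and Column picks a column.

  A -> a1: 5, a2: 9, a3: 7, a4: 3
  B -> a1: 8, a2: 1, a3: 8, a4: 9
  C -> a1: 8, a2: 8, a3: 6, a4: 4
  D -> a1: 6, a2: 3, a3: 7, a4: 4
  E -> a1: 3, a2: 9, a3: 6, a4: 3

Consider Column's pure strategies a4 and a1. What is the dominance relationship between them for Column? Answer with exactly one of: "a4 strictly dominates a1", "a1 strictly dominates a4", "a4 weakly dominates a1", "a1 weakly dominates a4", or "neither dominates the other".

neither dominates the other

Compare a4 to a1 across each opponent action: A: 3<5, B: 9>8, C: 4<8, D: 4<6, E: 3=3.
a4 does better at B but worse at A, C, D; neither strategy dominates the other.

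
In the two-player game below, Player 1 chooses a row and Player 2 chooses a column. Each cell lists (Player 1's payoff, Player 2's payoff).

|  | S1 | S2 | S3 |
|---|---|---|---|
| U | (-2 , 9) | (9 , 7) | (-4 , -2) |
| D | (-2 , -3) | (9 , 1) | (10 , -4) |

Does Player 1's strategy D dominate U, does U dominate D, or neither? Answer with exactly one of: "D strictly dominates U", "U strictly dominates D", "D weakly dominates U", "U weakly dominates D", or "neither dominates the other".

D's payoffs vs U's, by Player 2's action — S1: -2=-2, S2: 9=9, S3: 10>-4.
D is at least as good everywhere and strictly better somewhere (tied only at S1, S2), so D weakly but not strictly dominates U.

D weakly dominates U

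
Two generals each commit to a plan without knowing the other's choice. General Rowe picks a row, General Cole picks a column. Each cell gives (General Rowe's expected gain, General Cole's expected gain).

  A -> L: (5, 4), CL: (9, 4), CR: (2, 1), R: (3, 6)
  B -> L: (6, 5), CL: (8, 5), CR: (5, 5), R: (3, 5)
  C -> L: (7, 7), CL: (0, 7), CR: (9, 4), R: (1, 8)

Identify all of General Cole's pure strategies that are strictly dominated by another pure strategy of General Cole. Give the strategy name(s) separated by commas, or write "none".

none

L: no other strategy beats it everywhere (CL at A (4=4); CR at A (4>1); R at B (5=5)).
CL: no other strategy beats it everywhere (L at A (4=4); CR at A (4>1); R at B (5=5)).
CR is not dominated — it holds its own against L at B (5=5); CL at B (5=5); R at B (5=5).
R: no other strategy beats it everywhere (L at A (6>4); CL at A (6>4); CR at A (6>1)).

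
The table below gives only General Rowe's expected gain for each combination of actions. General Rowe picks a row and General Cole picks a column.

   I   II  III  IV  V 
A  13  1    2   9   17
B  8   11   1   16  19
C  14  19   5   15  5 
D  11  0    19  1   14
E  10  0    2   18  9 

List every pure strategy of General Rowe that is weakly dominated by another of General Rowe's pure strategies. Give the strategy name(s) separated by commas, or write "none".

none

A is not dominated — it holds its own against B at I (13>8); C at V (17>5); D at I (13>11); E at I (13>10).
B is not dominated — it holds its own against A at II (11>1); C at IV (16>15); D at II (11>0); E at II (11>0).
C: no other strategy beats it everywhere (A at I (14>13); B at I (14>8); D at I (14>11); E at I (14>10)).
Nothing dominates D: A at III (19>2); B at I (11>8); C at III (19>5); E at I (11>10).
E: no other strategy beats it everywhere (A at IV (18>9); B at I (10>8); C at IV (18>15); D at IV (18>1)).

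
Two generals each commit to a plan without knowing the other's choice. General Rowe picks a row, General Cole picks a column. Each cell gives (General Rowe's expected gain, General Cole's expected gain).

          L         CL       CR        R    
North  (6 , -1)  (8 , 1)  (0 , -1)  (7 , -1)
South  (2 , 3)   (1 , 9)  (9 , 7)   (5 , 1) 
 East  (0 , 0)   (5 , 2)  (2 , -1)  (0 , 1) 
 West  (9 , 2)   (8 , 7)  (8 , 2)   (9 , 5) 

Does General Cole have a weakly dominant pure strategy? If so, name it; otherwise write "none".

CL

CL vs L: North: 1>-1, South: 9>3, East: 2>0, West: 7>2.
CL vs CR: North: 1>-1, South: 9>7, East: 2>-1, West: 7>2.
CL vs R: North: 1>-1, South: 9>1, East: 2>1, West: 7>5.
CL is at least as good as every other strategy against every opponent action, so it is weakly dominant.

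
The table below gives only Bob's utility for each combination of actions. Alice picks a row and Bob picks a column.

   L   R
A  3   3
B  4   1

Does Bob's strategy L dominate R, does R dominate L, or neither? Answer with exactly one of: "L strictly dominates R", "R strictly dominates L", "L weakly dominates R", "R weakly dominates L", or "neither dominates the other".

L weakly dominates R

L's payoffs vs R's, by Alice's action — A: 3=3, B: 4>1.
L is at least as good everywhere and strictly better somewhere (tied only at A), so L weakly but not strictly dominates R.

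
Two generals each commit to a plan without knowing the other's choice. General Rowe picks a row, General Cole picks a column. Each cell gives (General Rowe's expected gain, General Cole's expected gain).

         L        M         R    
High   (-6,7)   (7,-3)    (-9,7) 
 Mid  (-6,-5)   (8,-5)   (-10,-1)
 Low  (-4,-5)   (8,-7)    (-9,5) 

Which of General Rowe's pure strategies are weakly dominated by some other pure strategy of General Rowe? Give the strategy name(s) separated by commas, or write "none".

High, Mid

High is weakly dominated by Low (L: -4>-6, M: 8>7, R: -9=-9).
Low weakly dominates Mid — L: -4>-6, M: 8=8, R: -9>-10.
Nothing dominates Low: High at L (-4>-6); Mid at L (-4>-6).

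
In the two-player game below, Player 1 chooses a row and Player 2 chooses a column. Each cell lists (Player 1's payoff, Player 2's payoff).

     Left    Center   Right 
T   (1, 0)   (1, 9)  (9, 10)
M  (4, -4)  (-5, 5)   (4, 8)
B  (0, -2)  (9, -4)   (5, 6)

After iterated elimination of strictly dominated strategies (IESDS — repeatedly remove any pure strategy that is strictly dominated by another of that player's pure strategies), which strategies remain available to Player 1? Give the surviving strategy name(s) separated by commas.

Player 2's strategy Left is strictly dominated by Right (T: 10>0, M: 8>-4, B: 6>-2) and is removed.
Row M is eliminated: T beats it against every remaining column (Center: 1>-5, Right: 9>4).
For Player 2, Right strictly dominates Center on the remaining rows (T: 10>9, B: 6>-4); eliminate Center.
Player 1's strategy B is strictly dominated by T (Right: 9>5) and is removed.
Among the remaining strategies, none is strictly dominated by another pure strategy of the same player, so the elimination stops.
Surviving strategies — Player 1: {T}; Player 2: {Right}.

T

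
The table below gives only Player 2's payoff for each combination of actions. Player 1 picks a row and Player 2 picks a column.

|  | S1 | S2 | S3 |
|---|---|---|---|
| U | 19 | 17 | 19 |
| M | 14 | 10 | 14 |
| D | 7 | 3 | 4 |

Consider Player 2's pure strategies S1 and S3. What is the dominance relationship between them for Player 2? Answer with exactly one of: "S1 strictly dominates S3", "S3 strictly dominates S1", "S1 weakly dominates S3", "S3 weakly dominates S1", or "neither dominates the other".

S1 weakly dominates S3

Compare S1 to S3 across each opponent action: U: 19=19, M: 14=14, D: 7>4.
S1 is at least as good everywhere and strictly better somewhere (tied only at U, M), so S1 weakly but not strictly dominates S3.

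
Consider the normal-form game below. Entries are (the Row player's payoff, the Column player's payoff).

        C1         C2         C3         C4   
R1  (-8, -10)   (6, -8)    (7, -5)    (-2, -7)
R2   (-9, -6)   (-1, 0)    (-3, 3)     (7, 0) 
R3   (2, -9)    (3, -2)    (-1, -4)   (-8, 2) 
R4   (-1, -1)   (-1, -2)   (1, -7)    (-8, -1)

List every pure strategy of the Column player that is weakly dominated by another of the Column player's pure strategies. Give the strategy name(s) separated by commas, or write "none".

C1, C2

C4 weakly dominates C1 — R1: -7>-10, R2: 0>-6, R3: 2>-9, R4: -1=-1.
C2: dominated, since C4 does at least as well everywhere (R1: -7>-8, R2: 0=0, R3: 2>-2, R4: -1>-2).
Nothing dominates C3: C1 at R1 (-5>-10); C2 at R1 (-5>-8); C4 at R1 (-5>-7).
C4 is not dominated — it holds its own against C1 at R1 (-7>-10); C2 at R1 (-7>-8); C3 at R3 (2>-4).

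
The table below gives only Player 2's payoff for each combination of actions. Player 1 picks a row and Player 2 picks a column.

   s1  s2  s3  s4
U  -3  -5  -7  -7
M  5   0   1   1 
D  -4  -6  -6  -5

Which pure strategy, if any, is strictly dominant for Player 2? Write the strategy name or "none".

s1 vs s2: U: -3>-5, M: 5>0, D: -4>-6.
s1 vs s3: U: -3>-7, M: 5>1, D: -4>-6.
s1 vs s4: U: -3>-7, M: 5>1, D: -4>-5.
s1 strictly beats every other strategy against every opponent action, so it is strictly dominant.

s1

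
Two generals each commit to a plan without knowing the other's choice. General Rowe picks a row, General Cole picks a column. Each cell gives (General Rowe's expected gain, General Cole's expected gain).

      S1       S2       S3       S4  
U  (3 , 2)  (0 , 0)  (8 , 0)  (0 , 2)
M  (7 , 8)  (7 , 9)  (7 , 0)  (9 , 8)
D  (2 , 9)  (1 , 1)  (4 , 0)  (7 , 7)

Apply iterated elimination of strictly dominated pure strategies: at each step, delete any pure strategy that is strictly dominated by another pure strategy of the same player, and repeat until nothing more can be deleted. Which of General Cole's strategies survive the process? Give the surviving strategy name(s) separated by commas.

For General Rowe, M strictly dominates D on the remaining columns (S1: 7>2, S2: 7>1, S3: 7>4, S4: 9>7); eliminate D.
For General Cole, S1 strictly dominates S3 on the remaining rows (U: 2>0, M: 8>0); eliminate S3.
Row U is eliminated: M beats it against every remaining column (S1: 7>3, S2: 7>0, S4: 9>0).
For General Cole, S2 strictly dominates S1 on the remaining rows (M: 9>8); eliminate S1.
For General Cole, S2 strictly dominates S4 on the remaining rows (M: 9>8); eliminate S4.
Among the remaining strategies, none is strictly dominated by another pure strategy of the same player, so the elimination stops.
Surviving strategies — General Rowe: {M}; General Cole: {S2}.

S2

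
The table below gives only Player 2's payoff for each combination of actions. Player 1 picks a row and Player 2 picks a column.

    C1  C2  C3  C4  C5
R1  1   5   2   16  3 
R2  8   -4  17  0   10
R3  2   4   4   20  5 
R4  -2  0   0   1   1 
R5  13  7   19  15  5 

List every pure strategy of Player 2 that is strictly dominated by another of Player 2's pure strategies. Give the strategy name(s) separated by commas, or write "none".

C1 is strictly dominated by C3 (R1: 2>1, R2: 17>8, R3: 4>2, R4: 0>-2, R5: 19>13).
C4 strictly dominates C2 — R1: 16>5, R2: 0>-4, R3: 20>4, R4: 1>0, R5: 15>7.
Nothing dominates C3: C1 at R1 (2>1); C2 at R2 (17>-4); C4 at R2 (17>0); C5 at R2 (17>10).
C4 is not dominated — it holds its own against C1 at R1 (16>1); C2 at R1 (16>5); C3 at R1 (16>2); C5 at R1 (16>3).
C5 is not dominated — it holds its own against C1 at R1 (3>1); C2 at R2 (10>-4); C3 at R1 (3>2); C4 at R2 (10>0).

C1, C2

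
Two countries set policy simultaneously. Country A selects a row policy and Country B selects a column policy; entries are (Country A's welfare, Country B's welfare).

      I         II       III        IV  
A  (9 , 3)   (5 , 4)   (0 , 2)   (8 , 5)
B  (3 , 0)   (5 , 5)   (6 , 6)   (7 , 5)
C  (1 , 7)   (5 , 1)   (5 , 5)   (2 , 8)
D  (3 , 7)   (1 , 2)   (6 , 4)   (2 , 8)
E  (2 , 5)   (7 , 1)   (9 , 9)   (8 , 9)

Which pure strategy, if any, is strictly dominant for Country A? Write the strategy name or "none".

A fails to dominate B at II (5=5).
B fails to dominate A at I (3<9).
C fails to dominate A at I (1<9).
D fails to dominate A at I (3<9).
E fails to dominate A at I (2<9).
No single strategy dominates all the others.

none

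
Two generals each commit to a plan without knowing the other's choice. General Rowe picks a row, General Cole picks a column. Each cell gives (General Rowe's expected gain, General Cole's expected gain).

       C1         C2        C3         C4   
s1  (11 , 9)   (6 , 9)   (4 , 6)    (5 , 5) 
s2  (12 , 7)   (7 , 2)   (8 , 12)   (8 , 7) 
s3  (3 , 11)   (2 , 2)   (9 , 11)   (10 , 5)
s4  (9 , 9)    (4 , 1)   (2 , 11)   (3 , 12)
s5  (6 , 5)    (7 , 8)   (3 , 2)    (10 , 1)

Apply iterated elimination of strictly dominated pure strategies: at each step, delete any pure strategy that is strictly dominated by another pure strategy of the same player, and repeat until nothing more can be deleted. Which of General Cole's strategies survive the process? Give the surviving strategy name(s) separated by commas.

Row s1 is eliminated: s2 beats it against every remaining column (C1: 12>11, C2: 7>6, C3: 8>4, C4: 8>5).
For General Rowe, s2 strictly dominates s4 on the remaining columns (C1: 12>9, C2: 7>4, C3: 8>2, C4: 8>3); eliminate s4.
General Cole's strategy C4 is strictly dominated by C3 (s2: 12>7, s3: 11>5, s5: 2>1) and is removed.
Among the remaining strategies, none is strictly dominated by another pure strategy of the same player, so the elimination stops.
Surviving strategies — General Rowe: {s2, s3, s5}; General Cole: {C1, C2, C3}.

C1, C2, C3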